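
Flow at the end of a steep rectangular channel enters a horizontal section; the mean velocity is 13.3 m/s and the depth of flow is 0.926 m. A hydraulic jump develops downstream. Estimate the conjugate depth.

Fr₁ = V₁/√(g·y₁) = 13.3/√(9.81×0.926) = 4.41.
By Bélanger, y₂/y₁ = ½[√(1 + 8Fr₁²) − 1] = ½[√156.8 − 1] = 5.76.
y₂ = 5.76 × 0.926 = 5.33 m.

y₂ = 5.33 m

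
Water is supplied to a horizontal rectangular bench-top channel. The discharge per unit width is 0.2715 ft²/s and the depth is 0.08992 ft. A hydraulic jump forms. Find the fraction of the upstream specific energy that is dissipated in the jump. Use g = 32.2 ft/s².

V₁ = q/y₁ = 0.2715/0.08992 = 3.019 ft/s. Fr₁ = V₁/√(g·y₁) = 3.019/√(32.2×0.08992) = 1.774.
By Bélanger, y₂/y₁ = ½[√(1 + 8Fr₁²) − 1] = ½[√26.189 − 1] = 2.059.
y₂ = 2.059 × 0.08992 = 0.1851 ft.
E₁ = y₁ + V₁²/2g = 0.2315 ft. ΔE = (y₂ − y₁)³/(4y₁y₂) = 0.01296 ft. ΔE/E₁ = 0.01296/0.2315 = 0.0560.

ΔE/E₁ = 0.0560 (5.60%)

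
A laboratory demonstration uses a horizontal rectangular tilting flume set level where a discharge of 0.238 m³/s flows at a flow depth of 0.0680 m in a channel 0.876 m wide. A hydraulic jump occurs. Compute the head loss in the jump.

ΔE = 0.424 m

q = Q/b = 0.238/0.876 = 0.272 m²/s; V₁ = q/y₁ = 4.00 m/s. Fr₁ = V₁/√(g·y₁) = 4.89.
From the momentum equation for a rectangular channel, y₂/y₁ = ½[√(1 + 8Fr₁²) − 1] = ½[√192.4 − 1] = 6.44.
y₂ = 6.44 × 0.0680 = 0.438 m.
V₂ = q/y₂ = 0.272/0.438 = 0.621 m/s. E₁ = y₁ + V₁²/2g = 0.882 m; E₂ = y₂ + V₂²/2g = 0.457 m. ΔE = E₁ − E₂ = 0.424 m.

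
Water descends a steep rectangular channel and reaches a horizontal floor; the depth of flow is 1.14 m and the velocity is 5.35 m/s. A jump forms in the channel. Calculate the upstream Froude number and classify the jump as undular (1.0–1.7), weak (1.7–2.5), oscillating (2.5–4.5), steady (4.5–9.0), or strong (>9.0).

Fr₁ = 1.60; undular jump

Fr₁ = V₁/√(g·y₁) = 5.35/√(9.81×1.14) = 1.60.
Fr₁ = 1.60 lies in the undular range.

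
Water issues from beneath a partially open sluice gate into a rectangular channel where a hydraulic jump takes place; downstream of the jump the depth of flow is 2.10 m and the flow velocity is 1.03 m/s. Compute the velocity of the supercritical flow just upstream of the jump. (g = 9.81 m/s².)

Fr₂ = V₂/√(g·y₂) = 1.03/√(9.81×2.10) = 0.227.
The Bélanger relation is symmetric: y₁/y₂ = ½[√(1 + 8Fr₂²) − 1] = ½[√1.412 − 1] = 0.0941.
y₁ = 0.0941 × 2.10 = 0.198 m.
V₁ = q/y₁ = 2.16/0.198 = 10.9 m/s.

V₁ = 10.9 m/s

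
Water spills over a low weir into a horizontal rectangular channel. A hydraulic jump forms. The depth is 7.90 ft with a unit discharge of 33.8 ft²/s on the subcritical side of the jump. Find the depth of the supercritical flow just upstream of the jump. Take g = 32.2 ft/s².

y₁ = 1.01 ft

V₂ = q/y₂ = 33.8/7.90 = 4.28 ft/s; Fr₂ = V₂/√(g·y₂) = 0.268.
Applying the sequent-depth relation in reverse, y₁/y₂ = ½[√(1 + 8Fr₂²) − 1] = ½[√1.576 − 1] = 0.128.
y₁ = 0.128 × 7.90 = 1.01 ft.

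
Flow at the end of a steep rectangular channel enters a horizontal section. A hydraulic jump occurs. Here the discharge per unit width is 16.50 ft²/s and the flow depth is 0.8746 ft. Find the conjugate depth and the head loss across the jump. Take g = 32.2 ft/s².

y₂ = 3.981 ft; ΔE = 2.153 ft

V₁ = q/y₁ = 16.50/0.8746 = 18.87 ft/s. Fr₁ = V₁/√(g·y₁) = 18.87/√(32.2×0.8746) = 3.555.
Conjugate-depth relation: y₂/y₁ = ½[√(1 + 8Fr₁²) − 1] = ½[√102.11 − 1] = 4.552.
y₂ = 4.552 × 0.8746 = 3.981 ft.
V₂ = q/y₂ = 16.50/3.981 = 4.144 ft/s. E₁ = y₁ + V₁²/2g = 6.401 ft; E₂ = y₂ + V₂²/2g = 4.248 ft. ΔE = E₁ − E₂ = 2.153 ft.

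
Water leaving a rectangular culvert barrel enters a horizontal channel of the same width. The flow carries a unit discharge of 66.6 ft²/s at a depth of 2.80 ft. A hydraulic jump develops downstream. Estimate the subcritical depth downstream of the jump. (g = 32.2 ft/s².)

y₂ = 8.62 ft

V₁ = q/y₁ = 66.6/2.80 = 23.8 ft/s. Fr₁ = V₁/√(g·y₁) = 23.8/√(32.2×2.80) = 2.51.
Conjugate-depth relation: y₂/y₁ = ½[√(1 + 8Fr₁²) − 1] = ½[√51.20 − 1] = 3.08.
y₂ = 3.08 × 2.80 = 8.62 ft.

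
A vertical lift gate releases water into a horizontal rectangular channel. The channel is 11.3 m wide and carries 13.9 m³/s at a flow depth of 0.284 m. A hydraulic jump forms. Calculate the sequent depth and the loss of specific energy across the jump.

q = Q/b = 13.9/11.3 = 1.23 m²/s; V₁ = q/y₁ = 4.33 m/s. Fr₁ = V₁/√(g·y₁) = 2.59.
From the momentum equation for a rectangular channel, y₂/y₁ = ½[√(1 + 8Fr₁²) − 1] = ½[√54.87 − 1] = 3.20.
y₂ = 3.20 × 0.284 = 0.910 m.
V₂ = q/y₂ = 1.23/0.910 = 1.35 m/s. E₁ = y₁ + V₁²/2g = 1.24 m; E₂ = y₂ + V₂²/2g = 1.00 m. ΔE = E₁ − E₂ = 0.237 m.

y₂ = 0.910 m; ΔE = 0.237 m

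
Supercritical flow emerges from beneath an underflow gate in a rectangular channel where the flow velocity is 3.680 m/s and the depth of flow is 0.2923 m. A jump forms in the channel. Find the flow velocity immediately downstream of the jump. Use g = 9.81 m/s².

V₂ = 1.408 m/s

Fr₁ = V₁/√(g·y₁) = 3.680/√(9.81×0.2923) = 2.173.
Conjugate-depth relation: y₂/y₁ = ½[√(1 + 8Fr₁²) − 1] = ½[√38.782 − 1] = 2.614.
y₂ = 2.614 × 0.2923 = 0.7640 m.
q = V₁·y₁ = 3.680 × 0.2923 = 1.076 m²/s.
V₂ = q/y₂ = 1.076/0.7640 = 1.408 m/s.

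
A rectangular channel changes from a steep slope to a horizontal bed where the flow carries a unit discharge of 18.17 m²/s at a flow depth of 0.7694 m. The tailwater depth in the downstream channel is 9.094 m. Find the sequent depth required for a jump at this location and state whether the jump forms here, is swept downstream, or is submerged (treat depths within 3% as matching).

y₂ = 8.976 m; the jump forms here

V₁ = q/y₁ = 18.17/0.7694 = 23.62 m/s. Fr₁ = V₁/√(g·y₁) = 23.62/√(9.81×0.7694) = 8.596.
Bélanger equation: y₂/y₁ = ½[√(1 + 8Fr₁²) − 1] = ½[√592.12 − 1] = 11.67.
y₂ = 11.67 × 0.7694 = 8.976 m.
Tailwater y_tw = 9.094 m: y_tw ≈ y₂, so the jump forms here.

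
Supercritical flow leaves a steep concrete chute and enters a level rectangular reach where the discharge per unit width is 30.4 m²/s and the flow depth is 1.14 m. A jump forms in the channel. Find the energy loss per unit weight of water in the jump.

V₁ = q/y₁ = 30.4/1.14 = 26.7 m/s. Fr₁ = V₁/√(g·y₁) = 26.7/√(9.81×1.14) = 7.97.
Bélanger equation: y₂/y₁ = ½[√(1 + 8Fr₁²) − 1] = ½[√509.7 − 1] = 10.8.
y₂ = 10.8 × 1.14 = 12.3 m.
V₂ = q/y₂ = 30.4/12.3 = 2.47 m/s. E₁ = y₁ + V₁²/2g = 37.4 m; E₂ = y₂ + V₂²/2g = 12.6 m. ΔE = E₁ − E₂ = 24.8 m.

ΔE = 24.8 m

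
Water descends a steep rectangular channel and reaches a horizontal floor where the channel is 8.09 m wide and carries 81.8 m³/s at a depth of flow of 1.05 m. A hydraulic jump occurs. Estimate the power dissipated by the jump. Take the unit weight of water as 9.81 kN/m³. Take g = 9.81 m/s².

P = 1190 kW

q = Q/b = 81.8/8.09 = 10.1 m²/s; V₁ = q/y₁ = 9.63 m/s. Fr₁ = V₁/√(g·y₁) = 3.00.
Sequent-depth ratio: y₂/y₁ = ½[√(1 + 8Fr₁²) − 1] = ½[√73.02 − 1] = 3.77.
y₂ = 3.77 × 1.05 = 3.96 m.
V₂ = q/y₂ = 10.1/3.96 = 2.55 m/s. E₁ = y₁ + V₁²/2g = 5.78 m; E₂ = y₂ + V₂²/2g = 4.29 m. ΔE = E₁ − E₂ = 1.48 m.
P = γ·Q·ΔE = 9.81 × 81.8 × 1.48 = 1190 kW.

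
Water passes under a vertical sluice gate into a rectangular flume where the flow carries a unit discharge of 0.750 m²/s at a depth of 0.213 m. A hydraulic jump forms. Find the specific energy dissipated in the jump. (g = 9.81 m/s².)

ΔE = 0.139 m

V₁ = q/y₁ = 0.750/0.213 = 3.52 m/s. Fr₁ = V₁/√(g·y₁) = 3.52/√(9.81×0.213) = 2.44.
By Bélanger, y₂/y₁ = ½[√(1 + 8Fr₁²) − 1] = ½[√48.47 − 1] = 2.98.
y₂ = 2.98 × 0.213 = 0.635 m.
V₂ = q/y₂ = 0.750/0.635 = 1.18 m/s. E₁ = y₁ + V₁²/2g = 0.845 m; E₂ = y₂ + V₂²/2g = 0.706 m. ΔE = E₁ − E₂ = 0.139 m.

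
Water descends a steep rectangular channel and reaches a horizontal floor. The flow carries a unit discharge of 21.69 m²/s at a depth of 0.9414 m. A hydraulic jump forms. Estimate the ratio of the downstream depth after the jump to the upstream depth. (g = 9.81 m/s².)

V₁ = q/y₁ = 21.69/0.9414 = 23.04 m/s. Fr₁ = V₁/√(g·y₁) = 23.04/√(9.81×0.9414) = 7.582.
Sequent-depth ratio: y₂/y₁ = ½[√(1 + 8Fr₁²) − 1] = ½[√460.85 − 1] = 10.23.

y₂/y₁ = 10.23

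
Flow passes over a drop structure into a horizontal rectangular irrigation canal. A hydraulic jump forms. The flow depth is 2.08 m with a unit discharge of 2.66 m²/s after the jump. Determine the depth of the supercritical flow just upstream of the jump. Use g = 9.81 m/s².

V₂ = q/y₂ = 2.66/2.08 = 1.28 m/s; Fr₂ = V₂/√(g·y₂) = 0.283.
The Bélanger relation is symmetric: y₁/y₂ = ½[√(1 + 8Fr₂²) − 1] = ½[√1.641 − 1] = 0.141.
y₁ = 0.141 × 2.08 = 0.292 m.

y₁ = 0.292 m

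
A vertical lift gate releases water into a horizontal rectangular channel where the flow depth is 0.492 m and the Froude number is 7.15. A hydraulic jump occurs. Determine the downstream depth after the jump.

y₂ = 4.73 m

Fr₁ = 7.15 (given).
By Bélanger, y₂/y₁ = ½[√(1 + 8Fr₁²) − 1] = ½[√410.0 − 1] = 9.62.
y₂ = 9.62 × 0.492 = 4.73 m.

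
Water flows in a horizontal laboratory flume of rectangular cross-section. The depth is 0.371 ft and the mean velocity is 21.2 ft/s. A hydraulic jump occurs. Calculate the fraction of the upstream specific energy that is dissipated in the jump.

Fr₁ = V₁/√(g·y₁) = 21.2/√(32.2×0.371) = 6.13.
Conjugate-depth relation: y₂/y₁ = ½[√(1 + 8Fr₁²) − 1] = ½[√302.0 − 1] = 8.19.
y₂ = 8.19 × 0.371 = 3.04 ft.
E₁ = y₁ + V₁²/2g = 7.35 ft. ΔE = (y₂ − y₁)³/(4y₁y₂) = 4.21 ft. ΔE/E₁ = 4.21/7.35 = 0.572.

ΔE/E₁ = 0.572 (57.2%)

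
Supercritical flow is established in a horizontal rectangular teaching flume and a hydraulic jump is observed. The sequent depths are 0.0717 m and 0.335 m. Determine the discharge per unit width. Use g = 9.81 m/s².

q = 0.219 m²/s

For a rectangular channel the momentum equation gives q² = ½·g·y₁·y₂·(y₁ + y₂) = ½×9.81×0.0717×0.335×0.407 = 0.0479.
q = √0.0479 = 0.219 m²/s.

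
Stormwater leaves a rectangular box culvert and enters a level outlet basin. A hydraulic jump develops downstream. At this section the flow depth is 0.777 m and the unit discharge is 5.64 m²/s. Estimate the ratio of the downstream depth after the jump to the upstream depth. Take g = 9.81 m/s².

y₂/y₁ = 3.25

V₁ = q/y₁ = 5.64/0.777 = 7.26 m/s. Fr₁ = V₁/√(g·y₁) = 7.26/√(9.81×0.777) = 2.63.
Conjugate-depth relation: y₂/y₁ = ½[√(1 + 8Fr₁²) − 1] = ½[√56.30 − 1] = 3.25.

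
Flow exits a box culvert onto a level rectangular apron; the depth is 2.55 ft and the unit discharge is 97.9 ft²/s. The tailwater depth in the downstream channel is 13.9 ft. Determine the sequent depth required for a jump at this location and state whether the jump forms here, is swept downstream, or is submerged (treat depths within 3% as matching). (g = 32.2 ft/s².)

V₁ = q/y₁ = 97.9/2.55 = 38.4 ft/s. Fr₁ = V₁/√(g·y₁) = 38.4/√(32.2×2.55) = 4.24.
Bélanger equation: y₂/y₁ = ½[√(1 + 8Fr₁²) − 1] = ½[√144.6 − 1] = 5.51.
y₂ = 5.51 × 2.55 = 14.1 ft.
Tailwater y_tw = 13.9 ft: y_tw ≈ y₂, so the jump forms here.

y₂ = 14.1 ft; the jump forms here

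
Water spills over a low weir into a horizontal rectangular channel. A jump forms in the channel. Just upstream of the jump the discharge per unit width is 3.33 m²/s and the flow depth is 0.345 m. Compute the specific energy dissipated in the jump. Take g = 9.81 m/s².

ΔE = 2.60 m

V₁ = q/y₁ = 3.33/0.345 = 9.65 m/s. Fr₁ = V₁/√(g·y₁) = 9.65/√(9.81×0.345) = 5.25.
Conjugate-depth relation: y₂/y₁ = ½[√(1 + 8Fr₁²) − 1] = ½[√221.2 − 1] = 6.94.
y₂ = 6.94 × 0.345 = 2.39 m.
Head loss: ΔE = (y₂ − y₁)³/(4y₁y₂) = (2.39 − 0.345)³/(4×0.345×2.39) = 8.59/3.30 = 2.60 m.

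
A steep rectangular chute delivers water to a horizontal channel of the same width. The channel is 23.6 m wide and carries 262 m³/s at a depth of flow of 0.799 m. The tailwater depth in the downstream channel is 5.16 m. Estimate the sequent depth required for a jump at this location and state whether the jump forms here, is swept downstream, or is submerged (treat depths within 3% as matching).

y₂ = 5.22 m; the jump forms here

q = Q/b = 262/23.6 = 11.1 m²/s; V₁ = q/y₁ = 13.9 m/s. Fr₁ = V₁/√(g·y₁) = 4.96.
From the momentum equation for a rectangular channel, y₂/y₁ = ½[√(1 + 8Fr₁²) − 1] = ½[√198.0 − 1] = 6.54.
y₂ = 6.54 × 0.799 = 5.22 m.
Tailwater y_tw = 5.16 m: y_tw ≈ y₂, so the jump forms here.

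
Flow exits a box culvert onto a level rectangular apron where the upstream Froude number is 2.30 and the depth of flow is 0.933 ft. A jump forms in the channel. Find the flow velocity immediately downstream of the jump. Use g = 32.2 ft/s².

V₂ = 4.52 ft/s

Fr₁ = 2.30 (given).
Bélanger equation: y₂/y₁ = ½[√(1 + 8Fr₁²) − 1] = ½[√43.32 − 1] = 2.79.
y₂ = 2.79 × 0.933 = 2.60 ft.
V₁ = Fr₁·√(g·y₁) = 2.30×√(32.2×0.933) = 12.6 ft/s; q = V₁·y₁ = 11.8 ft²/s.
V₂ = q/y₂ = 11.8/2.60 = 4.52 ft/s.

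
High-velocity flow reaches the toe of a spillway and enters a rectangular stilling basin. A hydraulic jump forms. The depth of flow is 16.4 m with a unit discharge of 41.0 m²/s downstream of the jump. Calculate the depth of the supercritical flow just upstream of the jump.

y₁ = 1.19 m

V₂ = q/y₂ = 41.0/16.4 = 2.50 m/s; Fr₂ = V₂/√(g·y₂) = 0.197.
From the momentum equation (using Fr₂), y₁/y₂ = ½[√(1 + 8Fr₂²) − 1] = ½[√1.311 − 1] = 0.0724.
y₁ = 0.0724 × 16.4 = 1.19 m.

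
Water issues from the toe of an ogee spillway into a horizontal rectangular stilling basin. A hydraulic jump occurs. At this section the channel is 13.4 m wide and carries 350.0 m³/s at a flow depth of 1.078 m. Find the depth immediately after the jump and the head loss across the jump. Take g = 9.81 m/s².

q = Q/b = 350.0/13.4 = 26.12 m²/s; V₁ = q/y₁ = 24.23 m/s. Fr₁ = V₁/√(g·y₁) = 7.451.
By Bélanger, y₂/y₁ = ½[√(1 + 8Fr₁²) − 1] = ½[√445.11 − 1] = 10.05.
y₂ = 10.05 × 1.078 = 10.83 m.
Head loss: ΔE = (y₂ − y₁)³/(4y₁y₂) = (10.83 − 1.078)³/(4×1.078×10.83) = 928.2/46.71 = 19.87 m.

y₂ = 10.83 m; ΔE = 19.87 m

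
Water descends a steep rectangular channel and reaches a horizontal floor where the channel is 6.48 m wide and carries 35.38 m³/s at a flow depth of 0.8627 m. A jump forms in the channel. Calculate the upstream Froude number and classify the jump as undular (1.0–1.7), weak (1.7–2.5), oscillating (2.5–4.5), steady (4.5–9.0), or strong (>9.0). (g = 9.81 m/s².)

q = Q/b = 35.38/6.48 = 5.460 m²/s; V₁ = q/y₁ = 6.329 m/s. Fr₁ = V₁/√(g·y₁) = 2.175.
Fr₁ = 2.175 lies in the weak range.

Fr₁ = 2.175; weak jump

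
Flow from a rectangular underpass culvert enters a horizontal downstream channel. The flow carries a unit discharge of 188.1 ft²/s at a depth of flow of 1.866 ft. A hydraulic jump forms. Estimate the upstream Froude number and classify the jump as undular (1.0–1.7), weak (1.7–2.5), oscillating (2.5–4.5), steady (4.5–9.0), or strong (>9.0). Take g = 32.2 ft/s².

V₁ = q/y₁ = 188.1/1.866 = 100.8 ft/s. Fr₁ = V₁/√(g·y₁) = 100.8/√(32.2×1.866) = 13.00.
Fr₁ = 13.00 lies in the strong range.

Fr₁ = 13.00; strong jump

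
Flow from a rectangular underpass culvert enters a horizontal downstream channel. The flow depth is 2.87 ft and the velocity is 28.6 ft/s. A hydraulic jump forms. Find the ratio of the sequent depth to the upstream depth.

Fr₁ = V₁/√(g·y₁) = 28.6/√(32.2×2.87) = 2.98.
Bélanger equation: y₂/y₁ = ½[√(1 + 8Fr₁²) − 1] = ½[√71.81 − 1] = 3.74.

y₂/y₁ = 3.74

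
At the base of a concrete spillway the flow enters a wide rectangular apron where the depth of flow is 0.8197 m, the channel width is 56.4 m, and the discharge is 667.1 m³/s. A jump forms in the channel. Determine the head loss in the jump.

ΔE = 5.693 m

q = Q/b = 667.1/56.4 = 11.83 m²/s; V₁ = q/y₁ = 14.43 m/s. Fr₁ = V₁/√(g·y₁) = 5.089.
From the momentum equation for a rectangular channel, y₂/y₁ = ½[√(1 + 8Fr₁²) − 1] = ½[√208.15 − 1] = 6.714.
y₂ = 6.714 × 0.8197 = 5.503 m.
Head loss: ΔE = (y₂ − y₁)³/(4y₁y₂) = (5.503 − 0.8197)³/(4×0.8197×5.503) = 102.7/18.04 = 5.693 m.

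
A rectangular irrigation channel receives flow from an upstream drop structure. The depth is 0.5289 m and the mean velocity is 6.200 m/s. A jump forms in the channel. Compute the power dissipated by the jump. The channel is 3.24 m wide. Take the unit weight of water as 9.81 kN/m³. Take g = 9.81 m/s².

Fr₁ = V₁/√(g·y₁) = 6.200/√(9.81×0.5289) = 2.722.
Bélanger equation: y₂/y₁ = ½[√(1 + 8Fr₁²) − 1] = ½[√60.269 − 1] = 3.382.
y₂ = 3.382 × 0.5289 = 1.789 m.
Head loss: ΔE = (y₂ − y₁)³/(4y₁y₂) = (1.789 − 0.5289)³/(4×0.5289×1.789) = 1.999/3.784 = 0.5282 m.
q = V₁·y₁ = 6.200 × 0.5289 = 3.279 m²/s. Q = q·b = 3.279 × 3.24 = 10.62 m³/s. P = γ·Q·ΔE = 9.81 × 10.62 × 0.5282 = 55.06 kW.

P = 55.06 kW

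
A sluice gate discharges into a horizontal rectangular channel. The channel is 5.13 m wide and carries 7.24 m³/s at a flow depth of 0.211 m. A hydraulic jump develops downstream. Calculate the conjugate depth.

y₂ = 1.29 m

q = Q/b = 7.24/5.13 = 1.41 m²/s; V₁ = q/y₁ = 6.69 m/s. Fr₁ = V₁/√(g·y₁) = 4.65.
Bélanger equation: y₂/y₁ = ½[√(1 + 8Fr₁²) − 1] = ½[√173.9 − 1] = 6.09.
y₂ = 6.09 × 0.211 = 1.29 m.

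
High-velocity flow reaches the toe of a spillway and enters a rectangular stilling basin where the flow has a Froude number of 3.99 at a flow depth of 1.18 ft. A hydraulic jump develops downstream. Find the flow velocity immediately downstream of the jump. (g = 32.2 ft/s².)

Fr₁ = 3.99 (given).
Bélanger equation: y₂/y₁ = ½[√(1 + 8Fr₁²) − 1] = ½[√128.4 − 1] = 5.16.
y₂ = 5.16 × 1.18 = 6.09 ft.
V₁ = Fr₁·√(g·y₁) = 3.99×√(32.2×1.18) = 24.6 ft/s; q = V₁·y₁ = 29.0 ft²/s.
V₂ = q/y₂ = 29.0/6.09 = 4.76 ft/s.

V₂ = 4.76 ft/s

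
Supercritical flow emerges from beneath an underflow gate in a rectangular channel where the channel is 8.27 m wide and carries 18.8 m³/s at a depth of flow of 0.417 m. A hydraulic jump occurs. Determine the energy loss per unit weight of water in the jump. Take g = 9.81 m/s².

ΔE = 0.402 m

q = Q/b = 18.8/8.27 = 2.27 m²/s; V₁ = q/y₁ = 5.45 m/s. Fr₁ = V₁/√(g·y₁) = 2.70.
Bélanger equation: y₂/y₁ = ½[√(1 + 8Fr₁²) − 1] = ½[√59.12 − 1] = 3.34.
y₂ = 3.34 × 0.417 = 1.39 m.
V₂ = q/y₂ = 2.27/1.39 = 1.63 m/s. E₁ = y₁ + V₁²/2g = 1.93 m; E₂ = y₂ + V₂²/2g = 1.53 m. ΔE = E₁ − E₂ = 0.402 m.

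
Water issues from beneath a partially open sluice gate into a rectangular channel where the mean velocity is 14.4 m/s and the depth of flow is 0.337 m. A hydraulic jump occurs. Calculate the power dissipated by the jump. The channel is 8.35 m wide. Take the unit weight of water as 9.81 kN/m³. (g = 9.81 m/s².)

P = 2864 kW

Fr₁ = V₁/√(g·y₁) = 14.4/√(9.81×0.337) = 7.92.
Conjugate-depth relation: y₂/y₁ = ½[√(1 + 8Fr₁²) − 1] = ½[√502.8 − 1] = 10.7.
y₂ = 10.7 × 0.337 = 3.61 m.
q = V₁·y₁ = 14.4 × 0.337 = 4.85 m²/s. V₂ = q/y₂ = 4.85/3.61 = 1.34 m/s. E₁ = y₁ + V₁²/2g = 10.9 m; E₂ = y₂ + V₂²/2g = 3.70 m. ΔE = E₁ − E₂ = 7.20 m.
Q = q·b = 4.85 × 8.35 = 40.5 m³/s. P = γ·Q·ΔE = 9.81 × 40.5 × 7.20 = 2864 kW.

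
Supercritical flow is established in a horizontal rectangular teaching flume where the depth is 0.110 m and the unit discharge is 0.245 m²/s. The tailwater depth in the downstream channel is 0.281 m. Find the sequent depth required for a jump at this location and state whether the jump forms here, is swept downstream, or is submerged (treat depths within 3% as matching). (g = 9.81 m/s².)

y₂ = 0.283 m; the jump forms here

V₁ = q/y₁ = 0.245/0.110 = 2.23 m/s. Fr₁ = V₁/√(g·y₁) = 2.23/√(9.81×0.110) = 2.14.
Sequent-depth ratio: y₂/y₁ = ½[√(1 + 8Fr₁²) − 1] = ½[√37.78 − 1] = 2.57.
y₂ = 2.57 × 0.110 = 0.283 m.
Tailwater y_tw = 0.281 m: y_tw ≈ y₂, so the jump forms here.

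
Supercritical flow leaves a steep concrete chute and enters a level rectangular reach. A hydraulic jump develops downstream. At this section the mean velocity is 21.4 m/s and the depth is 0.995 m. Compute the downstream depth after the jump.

Fr₁ = V₁/√(g·y₁) = 21.4/√(9.81×0.995) = 6.85.
Bélanger equation: y₂/y₁ = ½[√(1 + 8Fr₁²) − 1] = ½[√376.3 − 1] = 9.20.
y₂ = 9.20 × 0.995 = 9.15 m.

y₂ = 9.15 m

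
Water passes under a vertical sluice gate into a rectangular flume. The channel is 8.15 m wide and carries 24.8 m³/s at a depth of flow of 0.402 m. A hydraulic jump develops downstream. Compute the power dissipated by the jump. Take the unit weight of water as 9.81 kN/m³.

P = 298 kW

q = Q/b = 24.8/8.15 = 3.04 m²/s; V₁ = q/y₁ = 7.57 m/s. Fr₁ = V₁/√(g·y₁) = 3.81.
Sequent-depth ratio: y₂/y₁ = ½[√(1 + 8Fr₁²) − 1] = ½[√117.2 − 1] = 4.91.
y₂ = 4.91 × 0.402 = 1.98 m.
V₂ = q/y₂ = 3.04/1.98 = 1.54 m/s. E₁ = y₁ + V₁²/2g = 3.32 m; E₂ = y₂ + V₂²/2g = 2.10 m. ΔE = E₁ − E₂ = 1.23 m.
P = γ·Q·ΔE = 9.81 × 24.8 × 1.23 = 298 kW.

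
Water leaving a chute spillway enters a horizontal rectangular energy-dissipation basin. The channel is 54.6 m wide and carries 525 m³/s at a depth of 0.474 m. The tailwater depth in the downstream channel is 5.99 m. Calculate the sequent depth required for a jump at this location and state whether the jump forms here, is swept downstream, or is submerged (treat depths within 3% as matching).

q = Q/b = 525/54.6 = 9.62 m²/s; V₁ = q/y₁ = 20.3 m/s. Fr₁ = V₁/√(g·y₁) = 9.41.
By Bélanger, y₂/y₁ = ½[√(1 + 8Fr₁²) − 1] = ½[√709.0 − 1] = 12.8.
y₂ = 12.8 × 0.474 = 6.07 m.
Tailwater y_tw = 5.99 m: y_tw ≈ y₂, so the jump forms here.

y₂ = 6.07 m; the jump forms here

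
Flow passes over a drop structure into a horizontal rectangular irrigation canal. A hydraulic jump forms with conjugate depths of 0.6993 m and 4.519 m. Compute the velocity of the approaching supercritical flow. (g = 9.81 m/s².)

V₁ = 12.86 m/s

For a rectangular channel the momentum equation gives q² = ½·g·y₁·y₂·(y₁ + y₂) = ½×9.81×0.6993×4.519×5.218 = 80.89.
q = √80.89 = 8.994 m²/s.
V₁ = q/y₁ = 8.994/0.6993 = 12.86 m/s.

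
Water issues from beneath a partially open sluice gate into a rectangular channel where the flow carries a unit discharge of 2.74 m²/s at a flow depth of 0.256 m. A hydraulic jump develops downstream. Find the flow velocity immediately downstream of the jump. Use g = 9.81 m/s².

V₁ = q/y₁ = 2.74/0.256 = 10.7 m/s. Fr₁ = V₁/√(g·y₁) = 10.7/√(9.81×0.256) = 6.75.
By Bélanger, y₂/y₁ = ½[√(1 + 8Fr₁²) − 1] = ½[√365.9 − 1] = 9.06.
y₂ = 9.06 × 0.256 = 2.32 m.
V₂ = q/y₂ = 2.74/2.32 = 1.18 m/s.

V₂ = 1.18 m/s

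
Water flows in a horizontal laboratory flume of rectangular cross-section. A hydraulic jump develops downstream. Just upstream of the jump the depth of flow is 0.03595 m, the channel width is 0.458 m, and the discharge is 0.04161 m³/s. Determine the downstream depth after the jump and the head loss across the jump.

q = Q/b = 0.04161/0.458 = 0.09085 m²/s; V₁ = q/y₁ = 2.527 m/s. Fr₁ = V₁/√(g·y₁) = 4.255.
Conjugate-depth relation: y₂/y₁ = ½[√(1 + 8Fr₁²) − 1] = ½[√145.87 − 1] = 5.539.
y₂ = 5.539 × 0.03595 = 0.1991 m.
Head loss: ΔE = (y₂ − y₁)³/(4y₁y₂) = (0.1991 − 0.03595)³/(4×0.03595×0.1991) = 0.004345/0.02863 = 0.1517 m.

y₂ = 0.1991 m; ΔE = 0.1517 m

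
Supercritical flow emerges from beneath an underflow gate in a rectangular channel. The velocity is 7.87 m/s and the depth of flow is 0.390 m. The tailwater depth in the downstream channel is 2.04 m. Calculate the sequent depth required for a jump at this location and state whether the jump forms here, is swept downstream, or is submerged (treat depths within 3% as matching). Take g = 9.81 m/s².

y₂ = 2.03 m; the jump forms here

Fr₁ = V₁/√(g·y₁) = 7.87/√(9.81×0.390) = 4.02.
By Bélanger, y₂/y₁ = ½[√(1 + 8Fr₁²) − 1] = ½[√130.5 − 1] = 5.21.
y₂ = 5.21 × 0.390 = 2.03 m.
Tailwater y_tw = 2.04 m: y_tw ≈ y₂, so the jump forms here.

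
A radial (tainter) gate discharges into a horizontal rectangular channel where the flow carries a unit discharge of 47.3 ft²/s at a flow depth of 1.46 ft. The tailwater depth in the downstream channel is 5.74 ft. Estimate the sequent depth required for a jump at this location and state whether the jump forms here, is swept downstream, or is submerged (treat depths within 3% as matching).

y₂ = 9.05 ft; the jump is swept downstream

V₁ = q/y₁ = 47.3/1.46 = 32.4 ft/s. Fr₁ = V₁/√(g·y₁) = 32.4/√(32.2×1.46) = 4.73.
Sequent-depth ratio: y₂/y₁ = ½[√(1 + 8Fr₁²) − 1] = ½[√179.6 − 1] = 6.20.
y₂ = 6.20 × 1.46 = 9.05 ft.
Tailwater y_tw = 5.74 ft: y_tw < y₂, so the jump is swept downstream.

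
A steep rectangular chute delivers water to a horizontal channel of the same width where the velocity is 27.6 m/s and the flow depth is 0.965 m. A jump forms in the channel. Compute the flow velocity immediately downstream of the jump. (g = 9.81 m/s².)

V₂ = 2.26 m/s

Fr₁ = V₁/√(g·y₁) = 27.6/√(9.81×0.965) = 8.97.
By Bélanger, y₂/y₁ = ½[√(1 + 8Fr₁²) − 1] = ½[√644.7 − 1] = 12.2.
y₂ = 12.2 × 0.965 = 11.8 m.
q = V₁·y₁ = 27.6 × 0.965 = 26.6 m²/s.
V₂ = q/y₂ = 26.6/11.8 = 2.26 m/s.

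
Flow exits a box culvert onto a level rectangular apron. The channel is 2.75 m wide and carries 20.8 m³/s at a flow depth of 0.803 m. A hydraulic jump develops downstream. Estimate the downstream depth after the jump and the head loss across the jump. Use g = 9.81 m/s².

q = Q/b = 20.8/2.75 = 7.56 m²/s; V₁ = q/y₁ = 9.42 m/s. Fr₁ = V₁/√(g·y₁) = 3.36.
From the momentum equation for a rectangular channel, y₂/y₁ = ½[√(1 + 8Fr₁²) − 1] = ½[√91.10 − 1] = 4.27.
y₂ = 4.27 × 0.803 = 3.43 m.
Head loss: ΔE = (y₂ − y₁)³/(4y₁y₂) = (3.43 − 0.803)³/(4×0.803×3.43) = 18.1/11.0 = 1.65 m.

y₂ = 3.43 m; ΔE = 1.65 m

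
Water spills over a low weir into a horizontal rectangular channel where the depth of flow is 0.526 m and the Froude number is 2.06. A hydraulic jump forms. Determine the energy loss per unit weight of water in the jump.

ΔE = 0.165 m

Fr₁ = 2.06 (given).
Bélanger equation: y₂/y₁ = ½[√(1 + 8Fr₁²) − 1] = ½[√34.95 − 1] = 2.46.
y₂ = 2.46 × 0.526 = 1.29 m.
V₁ = Fr₁·√(g·y₁) = 2.06×√(9.81×0.526) = 4.68 m/s; q = V₁·y₁ = 2.46 m²/s. V₂ = q/y₂ = 2.46/1.29 = 1.91 m/s. E₁ = y₁ + V₁²/2g = 1.64 m; E₂ = y₂ + V₂²/2g = 1.48 m. ΔE = E₁ − E₂ = 0.165 m.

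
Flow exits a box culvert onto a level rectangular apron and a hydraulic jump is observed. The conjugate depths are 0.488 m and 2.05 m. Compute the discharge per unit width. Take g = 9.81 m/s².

For a rectangular channel the momentum equation gives q² = ½·g·y₁·y₂·(y₁ + y₂) = ½×9.81×0.488×2.05×2.54 = 12.5.
q = √12.5 = 3.53 m²/s.

q = 3.53 m²/s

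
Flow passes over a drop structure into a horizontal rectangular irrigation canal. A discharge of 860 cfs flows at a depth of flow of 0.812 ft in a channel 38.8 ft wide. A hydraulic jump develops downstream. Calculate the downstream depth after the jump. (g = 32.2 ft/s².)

y₂ = 5.74 ft

q = Q/b = 860/38.8 = 22.2 ft²/s; V₁ = q/y₁ = 27.3 ft/s. Fr₁ = V₁/√(g·y₁) = 5.34.
By Bélanger, y₂/y₁ = ½[√(1 + 8Fr₁²) − 1] = ½[√229.0 − 1] = 7.07.
y₂ = 7.07 × 0.812 = 5.74 ft.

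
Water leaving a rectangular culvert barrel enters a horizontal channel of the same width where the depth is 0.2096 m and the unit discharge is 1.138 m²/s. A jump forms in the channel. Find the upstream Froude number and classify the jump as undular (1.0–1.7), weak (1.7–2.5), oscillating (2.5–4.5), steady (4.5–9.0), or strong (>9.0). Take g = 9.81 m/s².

Fr₁ = 3.786; oscillating jump

V₁ = q/y₁ = 1.138/0.2096 = 5.429 m/s. Fr₁ = V₁/√(g·y₁) = 5.429/√(9.81×0.2096) = 3.786.
Fr₁ = 3.786 lies in the oscillating range.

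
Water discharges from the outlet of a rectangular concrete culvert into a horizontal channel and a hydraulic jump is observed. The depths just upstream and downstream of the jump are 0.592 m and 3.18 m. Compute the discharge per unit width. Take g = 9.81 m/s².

q = 5.90 m²/s

For a rectangular channel the momentum equation gives q² = ½·g·y₁·y₂·(y₁ + y₂) = ½×9.81×0.592×3.18×3.77 = 34.8.
q = √34.8 = 5.90 m²/s.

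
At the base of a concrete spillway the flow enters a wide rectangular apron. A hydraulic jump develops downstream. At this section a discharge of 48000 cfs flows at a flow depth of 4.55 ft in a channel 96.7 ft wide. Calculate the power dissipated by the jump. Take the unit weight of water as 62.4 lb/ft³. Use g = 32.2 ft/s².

q = Q/b = 48000/96.7 = 496 ft²/s; V₁ = q/y₁ = 109 ft/s. Fr₁ = V₁/√(g·y₁) = 9.01.
Sequent-depth ratio: y₂/y₁ = ½[√(1 + 8Fr₁²) − 1] = ½[√650.9 − 1] = 12.3.
y₂ = 12.3 × 4.55 = 55.8 ft.
V₂ = q/y₂ = 496/55.8 = 8.90 ft/s. E₁ = y₁ + V₁²/2g = 189 ft; E₂ = y₂ + V₂²/2g = 57.0 ft. ΔE = E₁ − E₂ = 132 ft.
P = γ·Q·ΔE/550 = 62.4 × 48000 × 132 / 550 = 720821 hp.

P = 720821 hp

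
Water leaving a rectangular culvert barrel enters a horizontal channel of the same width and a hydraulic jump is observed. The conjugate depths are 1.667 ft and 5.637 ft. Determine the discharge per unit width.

q = 33.24 ft²/s

For a rectangular channel the momentum equation gives q² = ½·g·y₁·y₂·(y₁ + y₂) = ½×32.2×1.667×5.637×7.304 = 1105.
q = √1105 = 33.24 ft²/s.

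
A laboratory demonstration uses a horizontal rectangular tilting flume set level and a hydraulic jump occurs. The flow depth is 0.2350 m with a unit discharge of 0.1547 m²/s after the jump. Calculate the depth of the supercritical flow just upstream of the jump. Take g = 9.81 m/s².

V₂ = q/y₂ = 0.1547/0.2350 = 0.6583 m/s; Fr₂ = V₂/√(g·y₂) = 0.4336.
The Bélanger relation is symmetric: y₁/y₂ = ½[√(1 + 8Fr₂²) − 1] = ½[√2.5038 − 1] = 0.2912.
y₁ = 0.2912 × 0.2350 = 0.06843 m.

y₁ = 0.06843 m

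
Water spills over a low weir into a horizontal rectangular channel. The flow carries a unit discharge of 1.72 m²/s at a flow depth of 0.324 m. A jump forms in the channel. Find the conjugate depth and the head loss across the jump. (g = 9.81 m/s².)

y₂ = 1.21 m; ΔE = 0.446 m

V₁ = q/y₁ = 1.72/0.324 = 5.31 m/s. Fr₁ = V₁/√(g·y₁) = 5.31/√(9.81×0.324) = 2.98.
Bélanger equation: y₂/y₁ = ½[√(1 + 8Fr₁²) − 1] = ½[√71.93 − 1] = 3.74.
y₂ = 3.74 × 0.324 = 1.21 m.
Head loss: ΔE = (y₂ − y₁)³/(4y₁y₂) = (1.21 − 0.324)³/(4×0.324×1.21) = 0.700/1.57 = 0.446 m.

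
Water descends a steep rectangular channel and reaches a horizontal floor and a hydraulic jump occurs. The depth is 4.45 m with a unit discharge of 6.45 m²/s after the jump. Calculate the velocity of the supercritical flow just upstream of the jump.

V₁ = 16.4 m/s

V₂ = q/y₂ = 6.45/4.45 = 1.45 m/s; Fr₂ = V₂/√(g·y₂) = 0.219.
From the momentum equation (using Fr₂), y₁/y₂ = ½[√(1 + 8Fr₂²) − 1] = ½[√1.385 − 1] = 0.0884.
y₁ = 0.0884 × 4.45 = 0.394 m.
V₁ = q/y₁ = 6.45/0.394 = 16.4 m/s.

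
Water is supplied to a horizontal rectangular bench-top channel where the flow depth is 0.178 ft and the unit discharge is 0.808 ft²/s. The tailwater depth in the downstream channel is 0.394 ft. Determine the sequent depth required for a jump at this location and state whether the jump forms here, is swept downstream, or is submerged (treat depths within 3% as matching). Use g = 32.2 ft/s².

y₂ = 0.397 ft; the jump forms here

V₁ = q/y₁ = 0.808/0.178 = 4.54 ft/s. Fr₁ = V₁/√(g·y₁) = 4.54/√(32.2×0.178) = 1.90.
By Bélanger, y₂/y₁ = ½[√(1 + 8Fr₁²) − 1] = ½[√29.76 − 1] = 2.23.
y₂ = 2.23 × 0.178 = 0.397 ft.
Tailwater y_tw = 0.394 ft: y_tw ≈ y₂, so the jump forms here.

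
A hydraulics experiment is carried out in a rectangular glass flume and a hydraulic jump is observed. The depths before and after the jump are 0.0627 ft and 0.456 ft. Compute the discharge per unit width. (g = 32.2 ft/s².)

q = 0.489 ft²/s

For a rectangular channel the momentum equation gives q² = ½·g·y₁·y₂·(y₁ + y₂) = ½×32.2×0.0627×0.456×0.519 = 0.239.
q = √0.239 = 0.489 ft²/s.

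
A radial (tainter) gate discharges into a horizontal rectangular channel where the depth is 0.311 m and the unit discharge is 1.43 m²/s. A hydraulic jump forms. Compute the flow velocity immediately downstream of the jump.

V₁ = q/y₁ = 1.43/0.311 = 4.60 m/s. Fr₁ = V₁/√(g·y₁) = 4.60/√(9.81×0.311) = 2.63.
By Bélanger, y₂/y₁ = ½[√(1 + 8Fr₁²) − 1] = ½[√56.44 − 1] = 3.26.
y₂ = 3.26 × 0.311 = 1.01 m.
V₂ = q/y₂ = 1.43/1.01 = 1.41 m/s.

V₂ = 1.41 m/s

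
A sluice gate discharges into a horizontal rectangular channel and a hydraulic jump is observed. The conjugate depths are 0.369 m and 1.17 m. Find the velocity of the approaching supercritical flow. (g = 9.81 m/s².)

V₁ = 4.89 m/s

For a rectangular channel the momentum equation gives q² = ½·g·y₁·y₂·(y₁ + y₂) = ½×9.81×0.369×1.17×1.54 = 3.26.
q = √3.26 = 1.81 m²/s.
V₁ = q/y₁ = 1.81/0.369 = 4.89 m/s.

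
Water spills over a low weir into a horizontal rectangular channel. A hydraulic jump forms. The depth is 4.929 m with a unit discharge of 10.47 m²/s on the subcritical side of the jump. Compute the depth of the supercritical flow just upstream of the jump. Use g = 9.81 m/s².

y₁ = 0.7925 m

V₂ = q/y₂ = 10.47/4.929 = 2.124 m/s; Fr₂ = V₂/√(g·y₂) = 0.3055.
From the momentum equation (using Fr₂), y₁/y₂ = ½[√(1 + 8Fr₂²) − 1] = ½[√1.7465 − 1] = 0.1608.
y₁ = 0.1608 × 4.929 = 0.7925 m.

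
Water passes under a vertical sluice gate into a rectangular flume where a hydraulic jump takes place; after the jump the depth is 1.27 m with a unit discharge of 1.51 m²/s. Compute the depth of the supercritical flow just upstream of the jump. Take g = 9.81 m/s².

V₂ = q/y₂ = 1.51/1.27 = 1.19 m/s; Fr₂ = V₂/√(g·y₂) = 0.337.
Since the conjugate-depth ratio holds either way, y₁/y₂ = ½[√(1 + 8Fr₂²) − 1] = ½[√1.908 − 1] = 0.191.
y₁ = 0.191 × 1.27 = 0.242 m.

y₁ = 0.242 m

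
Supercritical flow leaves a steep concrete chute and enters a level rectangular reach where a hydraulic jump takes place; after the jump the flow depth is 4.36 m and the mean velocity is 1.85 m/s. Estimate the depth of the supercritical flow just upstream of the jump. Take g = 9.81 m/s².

y₁ = 0.612 m

Fr₂ = V₂/√(g·y₂) = 1.85/√(9.81×4.36) = 0.283.
From the momentum equation (using Fr₂), y₁/y₂ = ½[√(1 + 8Fr₂²) − 1] = ½[√1.640 − 1] = 0.140.
y₁ = 0.140 × 4.36 = 0.612 m.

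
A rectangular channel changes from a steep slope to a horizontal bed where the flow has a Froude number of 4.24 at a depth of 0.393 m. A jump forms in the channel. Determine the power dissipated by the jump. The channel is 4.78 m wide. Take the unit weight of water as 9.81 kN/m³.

P = 252 kW

Fr₁ = 4.24 (given).
Sequent-depth ratio: y₂/y₁ = ½[√(1 + 8Fr₁²) − 1] = ½[√144.8 − 1] = 5.52.
y₂ = 5.52 × 0.393 = 2.17 m.
V₁ = Fr₁·√(g·y₁) = 4.24×√(9.81×0.393) = 8.33 m/s; q = V₁·y₁ = 3.27 m²/s. V₂ = q/y₂ = 3.27/2.17 = 1.51 m/s. E₁ = y₁ + V₁²/2g = 3.93 m; E₂ = y₂ + V₂²/2g = 2.28 m. ΔE = E₁ − E₂ = 1.64 m.
Q = q·b = 3.27 × 4.78 = 15.6 m³/s. P = γ·Q·ΔE = 9.81 × 15.6 × 1.64 = 252 kW.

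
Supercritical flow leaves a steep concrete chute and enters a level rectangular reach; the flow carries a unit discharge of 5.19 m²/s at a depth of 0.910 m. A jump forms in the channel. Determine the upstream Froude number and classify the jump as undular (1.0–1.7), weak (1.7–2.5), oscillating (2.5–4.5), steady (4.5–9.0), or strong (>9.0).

V₁ = q/y₁ = 5.19/0.910 = 5.70 m/s. Fr₁ = V₁/√(g·y₁) = 5.70/√(9.81×0.910) = 1.91.
Fr₁ = 1.91 lies in the weak range.

Fr₁ = 1.91; weak jump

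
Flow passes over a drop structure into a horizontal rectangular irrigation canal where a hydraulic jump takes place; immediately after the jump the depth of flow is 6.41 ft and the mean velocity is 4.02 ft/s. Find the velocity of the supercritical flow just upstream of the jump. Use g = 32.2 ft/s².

Fr₂ = V₂/√(g·y₂) = 4.02/√(32.2×6.41) = 0.280.
From the momentum equation (using Fr₂), y₁/y₂ = ½[√(1 + 8Fr₂²) − 1] = ½[√1.626 − 1] = 0.138.
y₁ = 0.138 × 6.41 = 0.882 ft.
V₁ = q/y₁ = 25.8/0.882 = 29.2 ft/s.

V₁ = 29.2 ft/s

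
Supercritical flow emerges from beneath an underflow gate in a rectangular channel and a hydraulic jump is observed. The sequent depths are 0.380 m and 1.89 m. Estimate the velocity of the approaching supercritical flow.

For a rectangular channel the momentum equation gives q² = ½·g·y₁·y₂·(y₁ + y₂) = ½×9.81×0.380×1.89×2.27 = 8.00.
q = √8.00 = 2.83 m²/s.
V₁ = q/y₁ = 2.83/0.380 = 7.44 m/s.

V₁ = 7.44 m/s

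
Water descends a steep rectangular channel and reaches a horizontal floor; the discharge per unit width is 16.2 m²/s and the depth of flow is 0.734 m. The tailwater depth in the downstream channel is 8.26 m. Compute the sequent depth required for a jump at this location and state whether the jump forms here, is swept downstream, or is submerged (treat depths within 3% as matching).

V₁ = q/y₁ = 16.2/0.734 = 22.1 m/s. Fr₁ = V₁/√(g·y₁) = 22.1/√(9.81×0.734) = 8.23.
Conjugate-depth relation: y₂/y₁ = ½[√(1 + 8Fr₁²) − 1] = ½[√542.2 − 1] = 11.1.
y₂ = 11.1 × 0.734 = 8.18 m.
Tailwater y_tw = 8.26 m: y_tw ≈ y₂, so the jump forms here.

y₂ = 8.18 m; the jump forms here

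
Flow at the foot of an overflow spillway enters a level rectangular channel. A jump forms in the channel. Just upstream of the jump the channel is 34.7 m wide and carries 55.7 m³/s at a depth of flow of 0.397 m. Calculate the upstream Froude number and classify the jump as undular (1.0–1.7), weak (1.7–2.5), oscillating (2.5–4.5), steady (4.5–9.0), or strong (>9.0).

Fr₁ = 2.05; weak jump

q = Q/b = 55.7/34.7 = 1.61 m²/s; V₁ = q/y₁ = 4.04 m/s. Fr₁ = V₁/√(g·y₁) = 2.05.
Fr₁ = 2.05 lies in the weak range.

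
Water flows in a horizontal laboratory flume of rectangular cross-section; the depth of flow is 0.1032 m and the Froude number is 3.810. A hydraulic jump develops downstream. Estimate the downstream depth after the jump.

y₂ = 0.5068 m

Fr₁ = 3.810 (given).
From the momentum equation for a rectangular channel, y₂/y₁ = ½[√(1 + 8Fr₁²) − 1] = ½[√117.13 − 1] = 4.911.
y₂ = 4.911 × 0.1032 = 0.5068 m.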